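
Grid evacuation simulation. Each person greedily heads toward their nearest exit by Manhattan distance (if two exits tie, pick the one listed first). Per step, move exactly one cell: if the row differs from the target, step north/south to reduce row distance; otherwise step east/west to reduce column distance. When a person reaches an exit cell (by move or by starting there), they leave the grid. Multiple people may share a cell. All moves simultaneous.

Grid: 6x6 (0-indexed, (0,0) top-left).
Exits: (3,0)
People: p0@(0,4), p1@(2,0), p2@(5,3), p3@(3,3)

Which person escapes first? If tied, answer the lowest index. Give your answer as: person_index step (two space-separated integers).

Answer: 1 1

Derivation:
Step 1: p0:(0,4)->(1,4) | p1:(2,0)->(3,0)->EXIT | p2:(5,3)->(4,3) | p3:(3,3)->(3,2)
Step 2: p0:(1,4)->(2,4) | p1:escaped | p2:(4,3)->(3,3) | p3:(3,2)->(3,1)
Step 3: p0:(2,4)->(3,4) | p1:escaped | p2:(3,3)->(3,2) | p3:(3,1)->(3,0)->EXIT
Step 4: p0:(3,4)->(3,3) | p1:escaped | p2:(3,2)->(3,1) | p3:escaped
Step 5: p0:(3,3)->(3,2) | p1:escaped | p2:(3,1)->(3,0)->EXIT | p3:escaped
Step 6: p0:(3,2)->(3,1) | p1:escaped | p2:escaped | p3:escaped
Step 7: p0:(3,1)->(3,0)->EXIT | p1:escaped | p2:escaped | p3:escaped
Exit steps: [7, 1, 5, 3]
First to escape: p1 at step 1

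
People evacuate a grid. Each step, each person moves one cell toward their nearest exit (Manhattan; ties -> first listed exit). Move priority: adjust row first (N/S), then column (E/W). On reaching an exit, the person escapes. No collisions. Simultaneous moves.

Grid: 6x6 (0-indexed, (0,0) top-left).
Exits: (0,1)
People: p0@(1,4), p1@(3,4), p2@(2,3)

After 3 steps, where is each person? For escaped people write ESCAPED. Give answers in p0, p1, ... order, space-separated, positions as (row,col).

Step 1: p0:(1,4)->(0,4) | p1:(3,4)->(2,4) | p2:(2,3)->(1,3)
Step 2: p0:(0,4)->(0,3) | p1:(2,4)->(1,4) | p2:(1,3)->(0,3)
Step 3: p0:(0,3)->(0,2) | p1:(1,4)->(0,4) | p2:(0,3)->(0,2)

(0,2) (0,4) (0,2)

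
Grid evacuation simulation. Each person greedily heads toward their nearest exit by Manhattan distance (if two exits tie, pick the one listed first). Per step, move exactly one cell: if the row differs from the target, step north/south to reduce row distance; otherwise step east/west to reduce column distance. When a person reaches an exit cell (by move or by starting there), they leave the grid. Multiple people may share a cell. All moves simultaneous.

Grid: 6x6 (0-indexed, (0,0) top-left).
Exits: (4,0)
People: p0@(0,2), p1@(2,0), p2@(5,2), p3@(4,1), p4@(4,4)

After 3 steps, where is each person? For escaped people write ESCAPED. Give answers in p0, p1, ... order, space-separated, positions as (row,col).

Step 1: p0:(0,2)->(1,2) | p1:(2,0)->(3,0) | p2:(5,2)->(4,2) | p3:(4,1)->(4,0)->EXIT | p4:(4,4)->(4,3)
Step 2: p0:(1,2)->(2,2) | p1:(3,0)->(4,0)->EXIT | p2:(4,2)->(4,1) | p3:escaped | p4:(4,3)->(4,2)
Step 3: p0:(2,2)->(3,2) | p1:escaped | p2:(4,1)->(4,0)->EXIT | p3:escaped | p4:(4,2)->(4,1)

(3,2) ESCAPED ESCAPED ESCAPED (4,1)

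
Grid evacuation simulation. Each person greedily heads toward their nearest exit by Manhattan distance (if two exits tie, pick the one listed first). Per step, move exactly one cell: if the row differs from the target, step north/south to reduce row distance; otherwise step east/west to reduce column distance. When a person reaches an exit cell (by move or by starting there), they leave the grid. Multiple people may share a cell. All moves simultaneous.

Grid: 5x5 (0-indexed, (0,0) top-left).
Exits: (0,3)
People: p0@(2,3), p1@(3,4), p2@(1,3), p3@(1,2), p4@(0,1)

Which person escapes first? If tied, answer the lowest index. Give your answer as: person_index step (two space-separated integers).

Step 1: p0:(2,3)->(1,3) | p1:(3,4)->(2,4) | p2:(1,3)->(0,3)->EXIT | p3:(1,2)->(0,2) | p4:(0,1)->(0,2)
Step 2: p0:(1,3)->(0,3)->EXIT | p1:(2,4)->(1,4) | p2:escaped | p3:(0,2)->(0,3)->EXIT | p4:(0,2)->(0,3)->EXIT
Step 3: p0:escaped | p1:(1,4)->(0,4) | p2:escaped | p3:escaped | p4:escaped
Step 4: p0:escaped | p1:(0,4)->(0,3)->EXIT | p2:escaped | p3:escaped | p4:escaped
Exit steps: [2, 4, 1, 2, 2]
First to escape: p2 at step 1

Answer: 2 1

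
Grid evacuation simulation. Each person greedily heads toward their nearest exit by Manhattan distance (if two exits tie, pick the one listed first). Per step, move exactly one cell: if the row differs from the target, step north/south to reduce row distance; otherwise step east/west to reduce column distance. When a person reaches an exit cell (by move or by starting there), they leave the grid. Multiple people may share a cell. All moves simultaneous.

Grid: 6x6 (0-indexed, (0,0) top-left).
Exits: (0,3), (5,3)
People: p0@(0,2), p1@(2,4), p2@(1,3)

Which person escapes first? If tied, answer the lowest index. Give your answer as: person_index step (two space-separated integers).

Step 1: p0:(0,2)->(0,3)->EXIT | p1:(2,4)->(1,4) | p2:(1,3)->(0,3)->EXIT
Step 2: p0:escaped | p1:(1,4)->(0,4) | p2:escaped
Step 3: p0:escaped | p1:(0,4)->(0,3)->EXIT | p2:escaped
Exit steps: [1, 3, 1]
First to escape: p0 at step 1

Answer: 0 1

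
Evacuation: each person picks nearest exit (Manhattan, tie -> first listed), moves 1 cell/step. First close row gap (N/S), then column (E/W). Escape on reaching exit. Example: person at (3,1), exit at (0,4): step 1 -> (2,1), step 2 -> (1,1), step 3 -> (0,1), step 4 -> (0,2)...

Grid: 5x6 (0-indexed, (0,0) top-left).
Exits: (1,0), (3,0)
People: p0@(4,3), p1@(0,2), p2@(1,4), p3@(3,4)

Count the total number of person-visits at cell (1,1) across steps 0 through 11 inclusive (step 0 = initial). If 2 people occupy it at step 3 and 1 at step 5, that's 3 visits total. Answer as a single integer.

Answer: 2

Derivation:
Step 0: p0@(4,3) p1@(0,2) p2@(1,4) p3@(3,4) -> at (1,1): 0 [-], cum=0
Step 1: p0@(3,3) p1@(1,2) p2@(1,3) p3@(3,3) -> at (1,1): 0 [-], cum=0
Step 2: p0@(3,2) p1@(1,1) p2@(1,2) p3@(3,2) -> at (1,1): 1 [p1], cum=1
Step 3: p0@(3,1) p1@ESC p2@(1,1) p3@(3,1) -> at (1,1): 1 [p2], cum=2
Step 4: p0@ESC p1@ESC p2@ESC p3@ESC -> at (1,1): 0 [-], cum=2
Total visits = 2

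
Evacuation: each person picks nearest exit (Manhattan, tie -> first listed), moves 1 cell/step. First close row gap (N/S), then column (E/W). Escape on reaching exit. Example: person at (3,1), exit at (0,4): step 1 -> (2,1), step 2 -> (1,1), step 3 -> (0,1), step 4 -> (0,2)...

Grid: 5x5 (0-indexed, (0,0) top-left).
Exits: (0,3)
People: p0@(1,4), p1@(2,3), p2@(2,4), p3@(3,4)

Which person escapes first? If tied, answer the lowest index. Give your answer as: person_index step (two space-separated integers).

Answer: 0 2

Derivation:
Step 1: p0:(1,4)->(0,4) | p1:(2,3)->(1,3) | p2:(2,4)->(1,4) | p3:(3,4)->(2,4)
Step 2: p0:(0,4)->(0,3)->EXIT | p1:(1,3)->(0,3)->EXIT | p2:(1,4)->(0,4) | p3:(2,4)->(1,4)
Step 3: p0:escaped | p1:escaped | p2:(0,4)->(0,3)->EXIT | p3:(1,4)->(0,4)
Step 4: p0:escaped | p1:escaped | p2:escaped | p3:(0,4)->(0,3)->EXIT
Exit steps: [2, 2, 3, 4]
First to escape: p0 at step 2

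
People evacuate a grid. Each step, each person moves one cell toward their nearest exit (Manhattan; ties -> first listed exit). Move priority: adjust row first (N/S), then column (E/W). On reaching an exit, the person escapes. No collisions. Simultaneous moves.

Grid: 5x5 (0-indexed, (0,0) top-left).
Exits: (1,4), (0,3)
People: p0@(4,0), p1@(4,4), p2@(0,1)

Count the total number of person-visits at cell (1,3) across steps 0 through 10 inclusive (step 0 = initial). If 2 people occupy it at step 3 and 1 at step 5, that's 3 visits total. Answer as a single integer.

Step 0: p0@(4,0) p1@(4,4) p2@(0,1) -> at (1,3): 0 [-], cum=0
Step 1: p0@(3,0) p1@(3,4) p2@(0,2) -> at (1,3): 0 [-], cum=0
Step 2: p0@(2,0) p1@(2,4) p2@ESC -> at (1,3): 0 [-], cum=0
Step 3: p0@(1,0) p1@ESC p2@ESC -> at (1,3): 0 [-], cum=0
Step 4: p0@(1,1) p1@ESC p2@ESC -> at (1,3): 0 [-], cum=0
Step 5: p0@(1,2) p1@ESC p2@ESC -> at (1,3): 0 [-], cum=0
Step 6: p0@(1,3) p1@ESC p2@ESC -> at (1,3): 1 [p0], cum=1
Step 7: p0@ESC p1@ESC p2@ESC -> at (1,3): 0 [-], cum=1
Total visits = 1

Answer: 1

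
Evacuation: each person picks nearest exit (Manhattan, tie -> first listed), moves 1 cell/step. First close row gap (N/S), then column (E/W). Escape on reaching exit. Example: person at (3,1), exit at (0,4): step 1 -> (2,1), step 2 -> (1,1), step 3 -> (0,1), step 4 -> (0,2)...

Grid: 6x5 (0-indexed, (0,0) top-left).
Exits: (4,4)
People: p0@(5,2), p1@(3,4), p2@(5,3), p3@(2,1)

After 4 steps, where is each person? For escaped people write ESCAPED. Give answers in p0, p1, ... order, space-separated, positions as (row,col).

Step 1: p0:(5,2)->(4,2) | p1:(3,4)->(4,4)->EXIT | p2:(5,3)->(4,3) | p3:(2,1)->(3,1)
Step 2: p0:(4,2)->(4,3) | p1:escaped | p2:(4,3)->(4,4)->EXIT | p3:(3,1)->(4,1)
Step 3: p0:(4,3)->(4,4)->EXIT | p1:escaped | p2:escaped | p3:(4,1)->(4,2)
Step 4: p0:escaped | p1:escaped | p2:escaped | p3:(4,2)->(4,3)

ESCAPED ESCAPED ESCAPED (4,3)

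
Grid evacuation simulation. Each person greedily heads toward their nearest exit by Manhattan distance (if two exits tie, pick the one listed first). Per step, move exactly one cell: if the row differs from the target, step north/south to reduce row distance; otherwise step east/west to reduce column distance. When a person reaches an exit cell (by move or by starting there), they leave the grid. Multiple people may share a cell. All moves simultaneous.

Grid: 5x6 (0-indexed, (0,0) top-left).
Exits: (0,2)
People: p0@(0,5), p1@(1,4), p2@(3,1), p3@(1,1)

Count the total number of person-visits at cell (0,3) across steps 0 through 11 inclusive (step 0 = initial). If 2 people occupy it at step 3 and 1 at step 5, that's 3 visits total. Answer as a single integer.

Answer: 2

Derivation:
Step 0: p0@(0,5) p1@(1,4) p2@(3,1) p3@(1,1) -> at (0,3): 0 [-], cum=0
Step 1: p0@(0,4) p1@(0,4) p2@(2,1) p3@(0,1) -> at (0,3): 0 [-], cum=0
Step 2: p0@(0,3) p1@(0,3) p2@(1,1) p3@ESC -> at (0,3): 2 [p0,p1], cum=2
Step 3: p0@ESC p1@ESC p2@(0,1) p3@ESC -> at (0,3): 0 [-], cum=2
Step 4: p0@ESC p1@ESC p2@ESC p3@ESC -> at (0,3): 0 [-], cum=2
Total visits = 2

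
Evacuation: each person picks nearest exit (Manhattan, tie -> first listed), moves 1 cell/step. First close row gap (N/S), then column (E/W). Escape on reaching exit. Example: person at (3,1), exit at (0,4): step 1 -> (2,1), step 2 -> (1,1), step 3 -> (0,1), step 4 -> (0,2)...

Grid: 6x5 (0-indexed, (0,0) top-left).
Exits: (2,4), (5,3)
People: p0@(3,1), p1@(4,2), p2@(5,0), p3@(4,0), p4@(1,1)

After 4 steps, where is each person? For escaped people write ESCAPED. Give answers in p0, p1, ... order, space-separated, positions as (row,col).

Step 1: p0:(3,1)->(2,1) | p1:(4,2)->(5,2) | p2:(5,0)->(5,1) | p3:(4,0)->(5,0) | p4:(1,1)->(2,1)
Step 2: p0:(2,1)->(2,2) | p1:(5,2)->(5,3)->EXIT | p2:(5,1)->(5,2) | p3:(5,0)->(5,1) | p4:(2,1)->(2,2)
Step 3: p0:(2,2)->(2,3) | p1:escaped | p2:(5,2)->(5,3)->EXIT | p3:(5,1)->(5,2) | p4:(2,2)->(2,3)
Step 4: p0:(2,3)->(2,4)->EXIT | p1:escaped | p2:escaped | p3:(5,2)->(5,3)->EXIT | p4:(2,3)->(2,4)->EXIT

ESCAPED ESCAPED ESCAPED ESCAPED ESCAPED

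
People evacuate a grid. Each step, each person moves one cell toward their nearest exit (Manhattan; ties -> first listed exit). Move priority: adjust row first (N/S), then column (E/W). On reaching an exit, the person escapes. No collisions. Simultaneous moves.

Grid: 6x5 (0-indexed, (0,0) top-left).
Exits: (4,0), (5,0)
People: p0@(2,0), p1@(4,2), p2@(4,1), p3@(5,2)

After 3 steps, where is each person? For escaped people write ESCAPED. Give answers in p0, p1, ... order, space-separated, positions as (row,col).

Step 1: p0:(2,0)->(3,0) | p1:(4,2)->(4,1) | p2:(4,1)->(4,0)->EXIT | p3:(5,2)->(5,1)
Step 2: p0:(3,0)->(4,0)->EXIT | p1:(4,1)->(4,0)->EXIT | p2:escaped | p3:(5,1)->(5,0)->EXIT

ESCAPED ESCAPED ESCAPED ESCAPED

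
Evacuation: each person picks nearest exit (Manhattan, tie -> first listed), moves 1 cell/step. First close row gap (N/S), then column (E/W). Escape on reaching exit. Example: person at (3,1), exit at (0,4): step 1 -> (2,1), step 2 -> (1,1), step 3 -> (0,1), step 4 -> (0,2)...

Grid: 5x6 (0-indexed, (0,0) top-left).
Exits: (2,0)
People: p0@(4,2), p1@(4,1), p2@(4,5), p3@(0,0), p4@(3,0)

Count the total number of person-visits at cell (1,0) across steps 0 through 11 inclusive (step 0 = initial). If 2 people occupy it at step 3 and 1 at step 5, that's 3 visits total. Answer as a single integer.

Answer: 1

Derivation:
Step 0: p0@(4,2) p1@(4,1) p2@(4,5) p3@(0,0) p4@(3,0) -> at (1,0): 0 [-], cum=0
Step 1: p0@(3,2) p1@(3,1) p2@(3,5) p3@(1,0) p4@ESC -> at (1,0): 1 [p3], cum=1
Step 2: p0@(2,2) p1@(2,1) p2@(2,5) p3@ESC p4@ESC -> at (1,0): 0 [-], cum=1
Step 3: p0@(2,1) p1@ESC p2@(2,4) p3@ESC p4@ESC -> at (1,0): 0 [-], cum=1
Step 4: p0@ESC p1@ESC p2@(2,3) p3@ESC p4@ESC -> at (1,0): 0 [-], cum=1
Step 5: p0@ESC p1@ESC p2@(2,2) p3@ESC p4@ESC -> at (1,0): 0 [-], cum=1
Step 6: p0@ESC p1@ESC p2@(2,1) p3@ESC p4@ESC -> at (1,0): 0 [-], cum=1
Step 7: p0@ESC p1@ESC p2@ESC p3@ESC p4@ESC -> at (1,0): 0 [-], cum=1
Total visits = 1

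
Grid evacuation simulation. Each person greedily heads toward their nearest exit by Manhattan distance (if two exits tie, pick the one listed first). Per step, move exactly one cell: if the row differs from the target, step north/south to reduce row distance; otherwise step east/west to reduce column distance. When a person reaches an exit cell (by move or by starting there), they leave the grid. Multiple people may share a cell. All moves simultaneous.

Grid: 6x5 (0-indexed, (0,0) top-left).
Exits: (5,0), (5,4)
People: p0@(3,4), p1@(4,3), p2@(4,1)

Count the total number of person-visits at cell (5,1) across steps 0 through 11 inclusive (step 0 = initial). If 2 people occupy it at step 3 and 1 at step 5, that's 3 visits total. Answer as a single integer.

Step 0: p0@(3,4) p1@(4,3) p2@(4,1) -> at (5,1): 0 [-], cum=0
Step 1: p0@(4,4) p1@(5,3) p2@(5,1) -> at (5,1): 1 [p2], cum=1
Step 2: p0@ESC p1@ESC p2@ESC -> at (5,1): 0 [-], cum=1
Total visits = 1

Answer: 1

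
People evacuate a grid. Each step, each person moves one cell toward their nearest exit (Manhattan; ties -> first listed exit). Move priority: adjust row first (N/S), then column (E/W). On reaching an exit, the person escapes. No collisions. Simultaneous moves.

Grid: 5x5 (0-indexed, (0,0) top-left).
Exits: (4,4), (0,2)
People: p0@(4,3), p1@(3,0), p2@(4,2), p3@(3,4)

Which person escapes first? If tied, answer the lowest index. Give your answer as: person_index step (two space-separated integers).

Answer: 0 1

Derivation:
Step 1: p0:(4,3)->(4,4)->EXIT | p1:(3,0)->(4,0) | p2:(4,2)->(4,3) | p3:(3,4)->(4,4)->EXIT
Step 2: p0:escaped | p1:(4,0)->(4,1) | p2:(4,3)->(4,4)->EXIT | p3:escaped
Step 3: p0:escaped | p1:(4,1)->(4,2) | p2:escaped | p3:escaped
Step 4: p0:escaped | p1:(4,2)->(4,3) | p2:escaped | p3:escaped
Step 5: p0:escaped | p1:(4,3)->(4,4)->EXIT | p2:escaped | p3:escaped
Exit steps: [1, 5, 2, 1]
First to escape: p0 at step 1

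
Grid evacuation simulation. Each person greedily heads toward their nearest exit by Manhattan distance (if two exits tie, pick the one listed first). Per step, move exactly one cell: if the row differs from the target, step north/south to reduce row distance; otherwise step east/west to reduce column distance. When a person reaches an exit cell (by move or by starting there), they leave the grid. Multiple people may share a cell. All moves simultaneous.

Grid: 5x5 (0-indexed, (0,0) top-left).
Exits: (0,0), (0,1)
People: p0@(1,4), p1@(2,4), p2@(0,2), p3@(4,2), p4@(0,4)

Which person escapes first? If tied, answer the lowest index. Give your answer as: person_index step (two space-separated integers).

Step 1: p0:(1,4)->(0,4) | p1:(2,4)->(1,4) | p2:(0,2)->(0,1)->EXIT | p3:(4,2)->(3,2) | p4:(0,4)->(0,3)
Step 2: p0:(0,4)->(0,3) | p1:(1,4)->(0,4) | p2:escaped | p3:(3,2)->(2,2) | p4:(0,3)->(0,2)
Step 3: p0:(0,3)->(0,2) | p1:(0,4)->(0,3) | p2:escaped | p3:(2,2)->(1,2) | p4:(0,2)->(0,1)->EXIT
Step 4: p0:(0,2)->(0,1)->EXIT | p1:(0,3)->(0,2) | p2:escaped | p3:(1,2)->(0,2) | p4:escaped
Step 5: p0:escaped | p1:(0,2)->(0,1)->EXIT | p2:escaped | p3:(0,2)->(0,1)->EXIT | p4:escaped
Exit steps: [4, 5, 1, 5, 3]
First to escape: p2 at step 1

Answer: 2 1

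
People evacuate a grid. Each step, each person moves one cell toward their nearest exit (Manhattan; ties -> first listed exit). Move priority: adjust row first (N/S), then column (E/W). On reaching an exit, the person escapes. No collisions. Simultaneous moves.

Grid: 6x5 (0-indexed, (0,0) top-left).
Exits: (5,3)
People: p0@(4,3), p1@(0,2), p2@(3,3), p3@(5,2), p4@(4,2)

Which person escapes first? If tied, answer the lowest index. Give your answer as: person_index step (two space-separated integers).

Step 1: p0:(4,3)->(5,3)->EXIT | p1:(0,2)->(1,2) | p2:(3,3)->(4,3) | p3:(5,2)->(5,3)->EXIT | p4:(4,2)->(5,2)
Step 2: p0:escaped | p1:(1,2)->(2,2) | p2:(4,3)->(5,3)->EXIT | p3:escaped | p4:(5,2)->(5,3)->EXIT
Step 3: p0:escaped | p1:(2,2)->(3,2) | p2:escaped | p3:escaped | p4:escaped
Step 4: p0:escaped | p1:(3,2)->(4,2) | p2:escaped | p3:escaped | p4:escaped
Step 5: p0:escaped | p1:(4,2)->(5,2) | p2:escaped | p3:escaped | p4:escaped
Step 6: p0:escaped | p1:(5,2)->(5,3)->EXIT | p2:escaped | p3:escaped | p4:escaped
Exit steps: [1, 6, 2, 1, 2]
First to escape: p0 at step 1

Answer: 0 1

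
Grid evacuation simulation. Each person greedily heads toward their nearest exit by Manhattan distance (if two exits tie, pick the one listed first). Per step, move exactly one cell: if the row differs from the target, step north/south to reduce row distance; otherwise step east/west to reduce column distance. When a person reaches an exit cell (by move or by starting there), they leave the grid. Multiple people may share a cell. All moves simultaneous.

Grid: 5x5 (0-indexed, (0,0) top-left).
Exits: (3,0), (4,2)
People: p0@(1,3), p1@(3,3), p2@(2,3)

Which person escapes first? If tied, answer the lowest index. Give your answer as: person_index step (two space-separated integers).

Answer: 1 2

Derivation:
Step 1: p0:(1,3)->(2,3) | p1:(3,3)->(4,3) | p2:(2,3)->(3,3)
Step 2: p0:(2,3)->(3,3) | p1:(4,3)->(4,2)->EXIT | p2:(3,3)->(4,3)
Step 3: p0:(3,3)->(4,3) | p1:escaped | p2:(4,3)->(4,2)->EXIT
Step 4: p0:(4,3)->(4,2)->EXIT | p1:escaped | p2:escaped
Exit steps: [4, 2, 3]
First to escape: p1 at step 2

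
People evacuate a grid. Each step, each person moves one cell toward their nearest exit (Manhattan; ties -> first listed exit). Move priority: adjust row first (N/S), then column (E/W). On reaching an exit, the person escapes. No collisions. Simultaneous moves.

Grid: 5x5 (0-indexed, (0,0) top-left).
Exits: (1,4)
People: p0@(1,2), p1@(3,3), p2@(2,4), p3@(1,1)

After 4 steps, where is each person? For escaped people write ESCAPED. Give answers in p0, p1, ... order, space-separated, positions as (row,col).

Step 1: p0:(1,2)->(1,3) | p1:(3,3)->(2,3) | p2:(2,4)->(1,4)->EXIT | p3:(1,1)->(1,2)
Step 2: p0:(1,3)->(1,4)->EXIT | p1:(2,3)->(1,3) | p2:escaped | p3:(1,2)->(1,3)
Step 3: p0:escaped | p1:(1,3)->(1,4)->EXIT | p2:escaped | p3:(1,3)->(1,4)->EXIT

ESCAPED ESCAPED ESCAPED ESCAPED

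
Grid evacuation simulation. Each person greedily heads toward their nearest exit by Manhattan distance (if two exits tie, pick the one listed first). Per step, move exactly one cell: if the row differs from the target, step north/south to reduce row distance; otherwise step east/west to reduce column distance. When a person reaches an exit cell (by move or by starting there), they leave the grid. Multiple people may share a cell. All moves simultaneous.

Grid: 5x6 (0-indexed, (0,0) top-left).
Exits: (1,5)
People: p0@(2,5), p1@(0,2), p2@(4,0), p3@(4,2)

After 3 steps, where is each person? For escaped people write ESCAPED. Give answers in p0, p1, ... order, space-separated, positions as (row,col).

Step 1: p0:(2,5)->(1,5)->EXIT | p1:(0,2)->(1,2) | p2:(4,0)->(3,0) | p3:(4,2)->(3,2)
Step 2: p0:escaped | p1:(1,2)->(1,3) | p2:(3,0)->(2,0) | p3:(3,2)->(2,2)
Step 3: p0:escaped | p1:(1,3)->(1,4) | p2:(2,0)->(1,0) | p3:(2,2)->(1,2)

ESCAPED (1,4) (1,0) (1,2)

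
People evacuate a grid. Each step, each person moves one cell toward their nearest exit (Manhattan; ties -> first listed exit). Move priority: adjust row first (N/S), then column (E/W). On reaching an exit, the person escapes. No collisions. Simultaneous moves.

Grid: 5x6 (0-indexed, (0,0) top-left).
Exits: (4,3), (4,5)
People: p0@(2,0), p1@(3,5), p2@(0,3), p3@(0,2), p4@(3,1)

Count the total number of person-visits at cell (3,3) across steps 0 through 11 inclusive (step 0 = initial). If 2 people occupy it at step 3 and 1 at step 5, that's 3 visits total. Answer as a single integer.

Step 0: p0@(2,0) p1@(3,5) p2@(0,3) p3@(0,2) p4@(3,1) -> at (3,3): 0 [-], cum=0
Step 1: p0@(3,0) p1@ESC p2@(1,3) p3@(1,2) p4@(4,1) -> at (3,3): 0 [-], cum=0
Step 2: p0@(4,0) p1@ESC p2@(2,3) p3@(2,2) p4@(4,2) -> at (3,3): 0 [-], cum=0
Step 3: p0@(4,1) p1@ESC p2@(3,3) p3@(3,2) p4@ESC -> at (3,3): 1 [p2], cum=1
Step 4: p0@(4,2) p1@ESC p2@ESC p3@(4,2) p4@ESC -> at (3,3): 0 [-], cum=1
Step 5: p0@ESC p1@ESC p2@ESC p3@ESC p4@ESC -> at (3,3): 0 [-], cum=1
Total visits = 1

Answer: 1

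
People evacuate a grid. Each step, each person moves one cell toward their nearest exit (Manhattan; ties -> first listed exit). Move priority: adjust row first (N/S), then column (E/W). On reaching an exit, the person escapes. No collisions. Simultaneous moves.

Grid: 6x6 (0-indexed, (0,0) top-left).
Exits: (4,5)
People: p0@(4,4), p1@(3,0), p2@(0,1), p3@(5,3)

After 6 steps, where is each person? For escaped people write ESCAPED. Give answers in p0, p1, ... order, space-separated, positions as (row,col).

Step 1: p0:(4,4)->(4,5)->EXIT | p1:(3,0)->(4,0) | p2:(0,1)->(1,1) | p3:(5,3)->(4,3)
Step 2: p0:escaped | p1:(4,0)->(4,1) | p2:(1,1)->(2,1) | p3:(4,3)->(4,4)
Step 3: p0:escaped | p1:(4,1)->(4,2) | p2:(2,1)->(3,1) | p3:(4,4)->(4,5)->EXIT
Step 4: p0:escaped | p1:(4,2)->(4,3) | p2:(3,1)->(4,1) | p3:escaped
Step 5: p0:escaped | p1:(4,3)->(4,4) | p2:(4,1)->(4,2) | p3:escaped
Step 6: p0:escaped | p1:(4,4)->(4,5)->EXIT | p2:(4,2)->(4,3) | p3:escaped

ESCAPED ESCAPED (4,3) ESCAPED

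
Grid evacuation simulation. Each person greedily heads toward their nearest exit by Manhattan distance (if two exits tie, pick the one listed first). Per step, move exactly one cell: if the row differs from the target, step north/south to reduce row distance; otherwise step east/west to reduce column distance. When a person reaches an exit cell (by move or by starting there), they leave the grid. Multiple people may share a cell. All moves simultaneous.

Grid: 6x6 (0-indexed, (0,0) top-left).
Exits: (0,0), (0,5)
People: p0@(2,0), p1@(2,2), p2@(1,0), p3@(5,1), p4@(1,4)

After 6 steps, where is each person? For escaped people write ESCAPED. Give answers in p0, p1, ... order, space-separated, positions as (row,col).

Step 1: p0:(2,0)->(1,0) | p1:(2,2)->(1,2) | p2:(1,0)->(0,0)->EXIT | p3:(5,1)->(4,1) | p4:(1,4)->(0,4)
Step 2: p0:(1,0)->(0,0)->EXIT | p1:(1,2)->(0,2) | p2:escaped | p3:(4,1)->(3,1) | p4:(0,4)->(0,5)->EXIT
Step 3: p0:escaped | p1:(0,2)->(0,1) | p2:escaped | p3:(3,1)->(2,1) | p4:escaped
Step 4: p0:escaped | p1:(0,1)->(0,0)->EXIT | p2:escaped | p3:(2,1)->(1,1) | p4:escaped
Step 5: p0:escaped | p1:escaped | p2:escaped | p3:(1,1)->(0,1) | p4:escaped
Step 6: p0:escaped | p1:escaped | p2:escaped | p3:(0,1)->(0,0)->EXIT | p4:escaped

ESCAPED ESCAPED ESCAPED ESCAPED ESCAPED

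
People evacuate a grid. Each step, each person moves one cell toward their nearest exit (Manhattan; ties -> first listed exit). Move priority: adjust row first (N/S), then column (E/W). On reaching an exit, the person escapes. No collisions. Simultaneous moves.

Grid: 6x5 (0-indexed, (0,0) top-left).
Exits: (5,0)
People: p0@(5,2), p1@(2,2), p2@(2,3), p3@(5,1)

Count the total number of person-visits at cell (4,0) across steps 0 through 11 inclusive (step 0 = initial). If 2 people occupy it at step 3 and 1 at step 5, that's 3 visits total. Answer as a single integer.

Answer: 0

Derivation:
Step 0: p0@(5,2) p1@(2,2) p2@(2,3) p3@(5,1) -> at (4,0): 0 [-], cum=0
Step 1: p0@(5,1) p1@(3,2) p2@(3,3) p3@ESC -> at (4,0): 0 [-], cum=0
Step 2: p0@ESC p1@(4,2) p2@(4,3) p3@ESC -> at (4,0): 0 [-], cum=0
Step 3: p0@ESC p1@(5,2) p2@(5,3) p3@ESC -> at (4,0): 0 [-], cum=0
Step 4: p0@ESC p1@(5,1) p2@(5,2) p3@ESC -> at (4,0): 0 [-], cum=0
Step 5: p0@ESC p1@ESC p2@(5,1) p3@ESC -> at (4,0): 0 [-], cum=0
Step 6: p0@ESC p1@ESC p2@ESC p3@ESC -> at (4,0): 0 [-], cum=0
Total visits = 0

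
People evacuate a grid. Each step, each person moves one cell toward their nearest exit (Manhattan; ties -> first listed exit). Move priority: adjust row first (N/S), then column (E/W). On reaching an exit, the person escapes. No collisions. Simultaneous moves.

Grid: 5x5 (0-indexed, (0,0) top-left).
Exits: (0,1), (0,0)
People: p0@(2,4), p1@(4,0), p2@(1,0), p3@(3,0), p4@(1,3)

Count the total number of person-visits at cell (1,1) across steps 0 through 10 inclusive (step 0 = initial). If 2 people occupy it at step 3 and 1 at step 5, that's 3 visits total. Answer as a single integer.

Step 0: p0@(2,4) p1@(4,0) p2@(1,0) p3@(3,0) p4@(1,3) -> at (1,1): 0 [-], cum=0
Step 1: p0@(1,4) p1@(3,0) p2@ESC p3@(2,0) p4@(0,3) -> at (1,1): 0 [-], cum=0
Step 2: p0@(0,4) p1@(2,0) p2@ESC p3@(1,0) p4@(0,2) -> at (1,1): 0 [-], cum=0
Step 3: p0@(0,3) p1@(1,0) p2@ESC p3@ESC p4@ESC -> at (1,1): 0 [-], cum=0
Step 4: p0@(0,2) p1@ESC p2@ESC p3@ESC p4@ESC -> at (1,1): 0 [-], cum=0
Step 5: p0@ESC p1@ESC p2@ESC p3@ESC p4@ESC -> at (1,1): 0 [-], cum=0
Total visits = 0

Answer: 0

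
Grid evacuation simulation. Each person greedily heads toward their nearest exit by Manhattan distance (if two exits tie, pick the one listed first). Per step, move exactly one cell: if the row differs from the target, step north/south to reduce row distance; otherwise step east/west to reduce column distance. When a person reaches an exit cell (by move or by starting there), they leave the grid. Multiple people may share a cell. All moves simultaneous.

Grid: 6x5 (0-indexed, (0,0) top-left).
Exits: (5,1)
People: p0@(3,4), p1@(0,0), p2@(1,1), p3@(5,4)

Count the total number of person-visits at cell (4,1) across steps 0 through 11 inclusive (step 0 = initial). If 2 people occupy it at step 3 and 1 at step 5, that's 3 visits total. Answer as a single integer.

Answer: 1

Derivation:
Step 0: p0@(3,4) p1@(0,0) p2@(1,1) p3@(5,4) -> at (4,1): 0 [-], cum=0
Step 1: p0@(4,4) p1@(1,0) p2@(2,1) p3@(5,3) -> at (4,1): 0 [-], cum=0
Step 2: p0@(5,4) p1@(2,0) p2@(3,1) p3@(5,2) -> at (4,1): 0 [-], cum=0
Step 3: p0@(5,3) p1@(3,0) p2@(4,1) p3@ESC -> at (4,1): 1 [p2], cum=1
Step 4: p0@(5,2) p1@(4,0) p2@ESC p3@ESC -> at (4,1): 0 [-], cum=1
Step 5: p0@ESC p1@(5,0) p2@ESC p3@ESC -> at (4,1): 0 [-], cum=1
Step 6: p0@ESC p1@ESC p2@ESC p3@ESC -> at (4,1): 0 [-], cum=1
Total visits = 1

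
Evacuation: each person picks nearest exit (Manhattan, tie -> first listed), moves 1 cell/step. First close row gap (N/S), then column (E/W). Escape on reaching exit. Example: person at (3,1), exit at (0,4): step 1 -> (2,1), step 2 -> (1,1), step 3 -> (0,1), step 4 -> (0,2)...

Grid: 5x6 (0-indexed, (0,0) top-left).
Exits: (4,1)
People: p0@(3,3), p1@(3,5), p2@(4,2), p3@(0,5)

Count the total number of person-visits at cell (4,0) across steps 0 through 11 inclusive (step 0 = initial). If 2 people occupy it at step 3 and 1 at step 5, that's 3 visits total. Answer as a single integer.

Step 0: p0@(3,3) p1@(3,5) p2@(4,2) p3@(0,5) -> at (4,0): 0 [-], cum=0
Step 1: p0@(4,3) p1@(4,5) p2@ESC p3@(1,5) -> at (4,0): 0 [-], cum=0
Step 2: p0@(4,2) p1@(4,4) p2@ESC p3@(2,5) -> at (4,0): 0 [-], cum=0
Step 3: p0@ESC p1@(4,3) p2@ESC p3@(3,5) -> at (4,0): 0 [-], cum=0
Step 4: p0@ESC p1@(4,2) p2@ESC p3@(4,5) -> at (4,0): 0 [-], cum=0
Step 5: p0@ESC p1@ESC p2@ESC p3@(4,4) -> at (4,0): 0 [-], cum=0
Step 6: p0@ESC p1@ESC p2@ESC p3@(4,3) -> at (4,0): 0 [-], cum=0
Step 7: p0@ESC p1@ESC p2@ESC p3@(4,2) -> at (4,0): 0 [-], cum=0
Step 8: p0@ESC p1@ESC p2@ESC p3@ESC -> at (4,0): 0 [-], cum=0
Total visits = 0

Answer: 0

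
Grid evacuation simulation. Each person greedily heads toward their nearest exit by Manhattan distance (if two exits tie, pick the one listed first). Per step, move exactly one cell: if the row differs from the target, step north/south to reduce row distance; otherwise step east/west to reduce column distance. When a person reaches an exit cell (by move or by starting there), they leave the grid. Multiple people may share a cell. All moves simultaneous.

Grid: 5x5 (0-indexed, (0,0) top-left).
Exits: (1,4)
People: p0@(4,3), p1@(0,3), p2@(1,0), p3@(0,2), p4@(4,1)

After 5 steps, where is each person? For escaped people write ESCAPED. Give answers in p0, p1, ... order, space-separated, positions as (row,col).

Step 1: p0:(4,3)->(3,3) | p1:(0,3)->(1,3) | p2:(1,0)->(1,1) | p3:(0,2)->(1,2) | p4:(4,1)->(3,1)
Step 2: p0:(3,3)->(2,3) | p1:(1,3)->(1,4)->EXIT | p2:(1,1)->(1,2) | p3:(1,2)->(1,3) | p4:(3,1)->(2,1)
Step 3: p0:(2,3)->(1,3) | p1:escaped | p2:(1,2)->(1,3) | p3:(1,3)->(1,4)->EXIT | p4:(2,1)->(1,1)
Step 4: p0:(1,3)->(1,4)->EXIT | p1:escaped | p2:(1,3)->(1,4)->EXIT | p3:escaped | p4:(1,1)->(1,2)
Step 5: p0:escaped | p1:escaped | p2:escaped | p3:escaped | p4:(1,2)->(1,3)

ESCAPED ESCAPED ESCAPED ESCAPED (1,3)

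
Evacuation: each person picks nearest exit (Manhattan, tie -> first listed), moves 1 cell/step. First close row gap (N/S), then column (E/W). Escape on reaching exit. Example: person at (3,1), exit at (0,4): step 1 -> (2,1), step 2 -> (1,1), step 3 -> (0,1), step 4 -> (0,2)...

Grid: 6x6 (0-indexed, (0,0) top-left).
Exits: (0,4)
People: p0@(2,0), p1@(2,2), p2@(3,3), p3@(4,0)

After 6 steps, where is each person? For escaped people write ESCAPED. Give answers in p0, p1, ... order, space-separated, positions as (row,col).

Step 1: p0:(2,0)->(1,0) | p1:(2,2)->(1,2) | p2:(3,3)->(2,3) | p3:(4,0)->(3,0)
Step 2: p0:(1,0)->(0,0) | p1:(1,2)->(0,2) | p2:(2,3)->(1,3) | p3:(3,0)->(2,0)
Step 3: p0:(0,0)->(0,1) | p1:(0,2)->(0,3) | p2:(1,3)->(0,3) | p3:(2,0)->(1,0)
Step 4: p0:(0,1)->(0,2) | p1:(0,3)->(0,4)->EXIT | p2:(0,3)->(0,4)->EXIT | p3:(1,0)->(0,0)
Step 5: p0:(0,2)->(0,3) | p1:escaped | p2:escaped | p3:(0,0)->(0,1)
Step 6: p0:(0,3)->(0,4)->EXIT | p1:escaped | p2:escaped | p3:(0,1)->(0,2)

ESCAPED ESCAPED ESCAPED (0,2)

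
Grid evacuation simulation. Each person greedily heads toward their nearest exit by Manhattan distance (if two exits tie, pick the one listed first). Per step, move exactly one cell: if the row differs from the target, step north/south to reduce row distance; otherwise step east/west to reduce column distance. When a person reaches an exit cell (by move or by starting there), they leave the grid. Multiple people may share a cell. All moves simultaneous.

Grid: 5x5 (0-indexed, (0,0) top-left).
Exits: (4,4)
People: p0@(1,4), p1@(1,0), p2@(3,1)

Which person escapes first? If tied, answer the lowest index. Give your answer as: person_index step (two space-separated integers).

Step 1: p0:(1,4)->(2,4) | p1:(1,0)->(2,0) | p2:(3,1)->(4,1)
Step 2: p0:(2,4)->(3,4) | p1:(2,0)->(3,0) | p2:(4,1)->(4,2)
Step 3: p0:(3,4)->(4,4)->EXIT | p1:(3,0)->(4,0) | p2:(4,2)->(4,3)
Step 4: p0:escaped | p1:(4,0)->(4,1) | p2:(4,3)->(4,4)->EXIT
Step 5: p0:escaped | p1:(4,1)->(4,2) | p2:escaped
Step 6: p0:escaped | p1:(4,2)->(4,3) | p2:escaped
Step 7: p0:escaped | p1:(4,3)->(4,4)->EXIT | p2:escaped
Exit steps: [3, 7, 4]
First to escape: p0 at step 3

Answer: 0 3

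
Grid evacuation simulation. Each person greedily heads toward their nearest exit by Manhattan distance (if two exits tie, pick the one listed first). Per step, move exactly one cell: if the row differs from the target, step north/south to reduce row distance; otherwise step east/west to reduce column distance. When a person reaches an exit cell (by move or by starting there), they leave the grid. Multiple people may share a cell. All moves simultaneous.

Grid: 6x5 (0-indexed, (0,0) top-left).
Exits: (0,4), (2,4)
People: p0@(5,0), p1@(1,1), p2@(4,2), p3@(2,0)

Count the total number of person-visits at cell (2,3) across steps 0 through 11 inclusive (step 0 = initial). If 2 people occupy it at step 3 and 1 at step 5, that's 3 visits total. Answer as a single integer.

Answer: 3

Derivation:
Step 0: p0@(5,0) p1@(1,1) p2@(4,2) p3@(2,0) -> at (2,3): 0 [-], cum=0
Step 1: p0@(4,0) p1@(0,1) p2@(3,2) p3@(2,1) -> at (2,3): 0 [-], cum=0
Step 2: p0@(3,0) p1@(0,2) p2@(2,2) p3@(2,2) -> at (2,3): 0 [-], cum=0
Step 3: p0@(2,0) p1@(0,3) p2@(2,3) p3@(2,3) -> at (2,3): 2 [p2,p3], cum=2
Step 4: p0@(2,1) p1@ESC p2@ESC p3@ESC -> at (2,3): 0 [-], cum=2
Step 5: p0@(2,2) p1@ESC p2@ESC p3@ESC -> at (2,3): 0 [-], cum=2
Step 6: p0@(2,3) p1@ESC p2@ESC p3@ESC -> at (2,3): 1 [p0], cum=3
Step 7: p0@ESC p1@ESC p2@ESC p3@ESC -> at (2,3): 0 [-], cum=3
Total visits = 3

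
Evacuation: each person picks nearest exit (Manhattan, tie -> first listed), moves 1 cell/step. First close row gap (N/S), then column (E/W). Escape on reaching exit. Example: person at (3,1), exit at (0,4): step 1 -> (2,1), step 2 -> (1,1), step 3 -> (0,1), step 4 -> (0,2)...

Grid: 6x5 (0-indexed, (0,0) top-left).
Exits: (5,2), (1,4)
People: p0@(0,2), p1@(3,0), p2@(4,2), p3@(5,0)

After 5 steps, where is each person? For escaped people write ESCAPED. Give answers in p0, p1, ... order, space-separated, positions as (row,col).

Step 1: p0:(0,2)->(1,2) | p1:(3,0)->(4,0) | p2:(4,2)->(5,2)->EXIT | p3:(5,0)->(5,1)
Step 2: p0:(1,2)->(1,3) | p1:(4,0)->(5,0) | p2:escaped | p3:(5,1)->(5,2)->EXIT
Step 3: p0:(1,3)->(1,4)->EXIT | p1:(5,0)->(5,1) | p2:escaped | p3:escaped
Step 4: p0:escaped | p1:(5,1)->(5,2)->EXIT | p2:escaped | p3:escaped

ESCAPED ESCAPED ESCAPED ESCAPED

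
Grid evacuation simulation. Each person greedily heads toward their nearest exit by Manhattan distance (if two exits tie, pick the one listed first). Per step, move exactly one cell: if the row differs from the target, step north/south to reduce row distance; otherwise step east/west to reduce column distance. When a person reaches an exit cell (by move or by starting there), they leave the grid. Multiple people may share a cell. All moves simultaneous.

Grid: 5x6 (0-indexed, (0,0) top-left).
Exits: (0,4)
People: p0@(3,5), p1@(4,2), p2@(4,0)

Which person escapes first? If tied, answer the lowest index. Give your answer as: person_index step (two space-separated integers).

Answer: 0 4

Derivation:
Step 1: p0:(3,5)->(2,5) | p1:(4,2)->(3,2) | p2:(4,0)->(3,0)
Step 2: p0:(2,5)->(1,5) | p1:(3,2)->(2,2) | p2:(3,0)->(2,0)
Step 3: p0:(1,5)->(0,5) | p1:(2,2)->(1,2) | p2:(2,0)->(1,0)
Step 4: p0:(0,5)->(0,4)->EXIT | p1:(1,2)->(0,2) | p2:(1,0)->(0,0)
Step 5: p0:escaped | p1:(0,2)->(0,3) | p2:(0,0)->(0,1)
Step 6: p0:escaped | p1:(0,3)->(0,4)->EXIT | p2:(0,1)->(0,2)
Step 7: p0:escaped | p1:escaped | p2:(0,2)->(0,3)
Step 8: p0:escaped | p1:escaped | p2:(0,3)->(0,4)->EXIT
Exit steps: [4, 6, 8]
First to escape: p0 at step 4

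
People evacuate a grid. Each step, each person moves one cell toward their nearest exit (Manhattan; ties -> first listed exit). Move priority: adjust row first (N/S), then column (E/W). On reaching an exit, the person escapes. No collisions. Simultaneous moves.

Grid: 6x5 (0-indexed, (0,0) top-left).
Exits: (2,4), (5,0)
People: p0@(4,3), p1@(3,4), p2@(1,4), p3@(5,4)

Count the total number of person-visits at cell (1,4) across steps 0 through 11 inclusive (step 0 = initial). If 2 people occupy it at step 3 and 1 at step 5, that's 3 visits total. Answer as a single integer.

Answer: 1

Derivation:
Step 0: p0@(4,3) p1@(3,4) p2@(1,4) p3@(5,4) -> at (1,4): 1 [p2], cum=1
Step 1: p0@(3,3) p1@ESC p2@ESC p3@(4,4) -> at (1,4): 0 [-], cum=1
Step 2: p0@(2,3) p1@ESC p2@ESC p3@(3,4) -> at (1,4): 0 [-], cum=1
Step 3: p0@ESC p1@ESC p2@ESC p3@ESC -> at (1,4): 0 [-], cum=1
Total visits = 1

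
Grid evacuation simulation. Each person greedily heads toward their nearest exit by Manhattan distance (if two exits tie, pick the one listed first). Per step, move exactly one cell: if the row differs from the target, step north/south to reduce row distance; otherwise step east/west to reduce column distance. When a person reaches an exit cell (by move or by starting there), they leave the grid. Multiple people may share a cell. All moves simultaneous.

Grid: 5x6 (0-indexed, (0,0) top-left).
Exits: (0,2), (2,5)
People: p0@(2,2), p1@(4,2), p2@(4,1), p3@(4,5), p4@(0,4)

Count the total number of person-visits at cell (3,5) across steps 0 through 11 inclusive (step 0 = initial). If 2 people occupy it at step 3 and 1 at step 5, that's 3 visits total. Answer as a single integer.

Answer: 1

Derivation:
Step 0: p0@(2,2) p1@(4,2) p2@(4,1) p3@(4,5) p4@(0,4) -> at (3,5): 0 [-], cum=0
Step 1: p0@(1,2) p1@(3,2) p2@(3,1) p3@(3,5) p4@(0,3) -> at (3,5): 1 [p3], cum=1
Step 2: p0@ESC p1@(2,2) p2@(2,1) p3@ESC p4@ESC -> at (3,5): 0 [-], cum=1
Step 3: p0@ESC p1@(1,2) p2@(1,1) p3@ESC p4@ESC -> at (3,5): 0 [-], cum=1
Step 4: p0@ESC p1@ESC p2@(0,1) p3@ESC p4@ESC -> at (3,5): 0 [-], cum=1
Step 5: p0@ESC p1@ESC p2@ESC p3@ESC p4@ESC -> at (3,5): 0 [-], cum=1
Total visits = 1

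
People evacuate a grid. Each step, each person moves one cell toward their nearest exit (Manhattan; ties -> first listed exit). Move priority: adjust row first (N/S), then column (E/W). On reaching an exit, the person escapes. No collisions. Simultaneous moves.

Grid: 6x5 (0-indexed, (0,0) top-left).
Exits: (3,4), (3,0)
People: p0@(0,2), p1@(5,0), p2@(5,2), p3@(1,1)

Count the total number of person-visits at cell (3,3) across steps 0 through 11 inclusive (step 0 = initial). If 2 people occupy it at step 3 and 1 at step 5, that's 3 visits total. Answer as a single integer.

Answer: 2

Derivation:
Step 0: p0@(0,2) p1@(5,0) p2@(5,2) p3@(1,1) -> at (3,3): 0 [-], cum=0
Step 1: p0@(1,2) p1@(4,0) p2@(4,2) p3@(2,1) -> at (3,3): 0 [-], cum=0
Step 2: p0@(2,2) p1@ESC p2@(3,2) p3@(3,1) -> at (3,3): 0 [-], cum=0
Step 3: p0@(3,2) p1@ESC p2@(3,3) p3@ESC -> at (3,3): 1 [p2], cum=1
Step 4: p0@(3,3) p1@ESC p2@ESC p3@ESC -> at (3,3): 1 [p0], cum=2
Step 5: p0@ESC p1@ESC p2@ESC p3@ESC -> at (3,3): 0 [-], cum=2
Total visits = 2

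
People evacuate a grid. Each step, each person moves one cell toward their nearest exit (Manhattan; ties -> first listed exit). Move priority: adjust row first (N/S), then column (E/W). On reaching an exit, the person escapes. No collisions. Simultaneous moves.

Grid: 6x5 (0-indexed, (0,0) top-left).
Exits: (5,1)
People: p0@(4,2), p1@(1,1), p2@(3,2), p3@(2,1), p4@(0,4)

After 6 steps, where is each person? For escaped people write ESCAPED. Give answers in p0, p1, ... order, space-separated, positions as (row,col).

Step 1: p0:(4,2)->(5,2) | p1:(1,1)->(2,1) | p2:(3,2)->(4,2) | p3:(2,1)->(3,1) | p4:(0,4)->(1,4)
Step 2: p0:(5,2)->(5,1)->EXIT | p1:(2,1)->(3,1) | p2:(4,2)->(5,2) | p3:(3,1)->(4,1) | p4:(1,4)->(2,4)
Step 3: p0:escaped | p1:(3,1)->(4,1) | p2:(5,2)->(5,1)->EXIT | p3:(4,1)->(5,1)->EXIT | p4:(2,4)->(3,4)
Step 4: p0:escaped | p1:(4,1)->(5,1)->EXIT | p2:escaped | p3:escaped | p4:(3,4)->(4,4)
Step 5: p0:escaped | p1:escaped | p2:escaped | p3:escaped | p4:(4,4)->(5,4)
Step 6: p0:escaped | p1:escaped | p2:escaped | p3:escaped | p4:(5,4)->(5,3)

ESCAPED ESCAPED ESCAPED ESCAPED (5,3)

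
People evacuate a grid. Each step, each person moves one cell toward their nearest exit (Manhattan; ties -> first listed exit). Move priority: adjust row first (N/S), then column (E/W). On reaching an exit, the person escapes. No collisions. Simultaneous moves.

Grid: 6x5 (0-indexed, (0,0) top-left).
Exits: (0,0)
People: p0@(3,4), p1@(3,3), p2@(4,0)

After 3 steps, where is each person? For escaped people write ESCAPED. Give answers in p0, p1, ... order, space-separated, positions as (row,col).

Step 1: p0:(3,4)->(2,4) | p1:(3,3)->(2,3) | p2:(4,0)->(3,0)
Step 2: p0:(2,4)->(1,4) | p1:(2,3)->(1,3) | p2:(3,0)->(2,0)
Step 3: p0:(1,4)->(0,4) | p1:(1,3)->(0,3) | p2:(2,0)->(1,0)

(0,4) (0,3) (1,0)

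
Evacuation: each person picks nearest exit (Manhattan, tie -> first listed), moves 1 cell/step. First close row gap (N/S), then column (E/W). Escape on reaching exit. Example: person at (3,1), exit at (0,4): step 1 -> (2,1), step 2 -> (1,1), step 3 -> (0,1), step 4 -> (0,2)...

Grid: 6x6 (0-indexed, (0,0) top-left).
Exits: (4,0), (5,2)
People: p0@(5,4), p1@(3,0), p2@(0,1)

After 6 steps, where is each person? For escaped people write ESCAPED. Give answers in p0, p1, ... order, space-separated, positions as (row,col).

Step 1: p0:(5,4)->(5,3) | p1:(3,0)->(4,0)->EXIT | p2:(0,1)->(1,1)
Step 2: p0:(5,3)->(5,2)->EXIT | p1:escaped | p2:(1,1)->(2,1)
Step 3: p0:escaped | p1:escaped | p2:(2,1)->(3,1)
Step 4: p0:escaped | p1:escaped | p2:(3,1)->(4,1)
Step 5: p0:escaped | p1:escaped | p2:(4,1)->(4,0)->EXIT

ESCAPED ESCAPED ESCAPED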